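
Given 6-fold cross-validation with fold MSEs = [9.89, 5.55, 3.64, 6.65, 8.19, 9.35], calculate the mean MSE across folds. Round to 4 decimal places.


Sum of fold MSEs = 43.2700.
Average = 43.2700 / 6 = 7.2117.

7.2117


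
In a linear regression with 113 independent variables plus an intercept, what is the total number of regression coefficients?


Each predictor gets one coefficient, plus one intercept.
Total parameters = 113 + 1 = 114.

114


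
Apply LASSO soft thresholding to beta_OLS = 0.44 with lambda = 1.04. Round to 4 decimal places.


Absolute value: |0.44| = 0.44.
Compare to lambda = 1.04.
Since |beta| <= lambda, the coefficient is set to 0.

0.0000


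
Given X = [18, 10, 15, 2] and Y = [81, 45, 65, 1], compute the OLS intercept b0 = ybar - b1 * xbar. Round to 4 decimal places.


First find the slope: b1 = 4.9404.
Means: xbar = 11.2500, ybar = 48.0000.
b0 = ybar - b1 * xbar = 48.0000 - 4.9404 * 11.2500 = -7.5792.

-7.5792


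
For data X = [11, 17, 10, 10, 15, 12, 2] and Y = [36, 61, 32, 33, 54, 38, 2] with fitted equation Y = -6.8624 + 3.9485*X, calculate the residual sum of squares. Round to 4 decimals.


Compute predicted values, then residuals = yi - yhat_i.
Residuals: [-0.5711, 0.7379, -0.6226, 0.3774, 1.6349, -2.5196, 0.9654].
SSres = sum(residual^2) = 11.3540.

11.3540


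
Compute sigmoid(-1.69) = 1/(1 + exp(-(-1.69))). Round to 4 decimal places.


exp(1.6900) = 5.4195.
1 + exp(-z) = 6.4195.
sigmoid = 1/6.4195 = 0.1558.

0.1558


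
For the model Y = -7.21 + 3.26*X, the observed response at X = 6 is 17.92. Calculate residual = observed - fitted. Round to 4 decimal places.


Predicted = -7.21 + 3.26 * 6 = 12.3500.
Residual = 17.92 - 12.3500 = 5.5700.

5.5700


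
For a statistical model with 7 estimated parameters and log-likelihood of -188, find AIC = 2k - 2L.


AIC = 2*7 - 2*(-188).
= 14 + 376 = 390.

390


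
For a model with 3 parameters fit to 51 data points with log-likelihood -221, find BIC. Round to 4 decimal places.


ln(51) = 3.931826.
k * ln(n) = 3 * 3.931826 = 11.795478.
-2L = 442.
BIC = 11.795478 + 442 = 453.795478, which rounds to 453.7955.

453.7955


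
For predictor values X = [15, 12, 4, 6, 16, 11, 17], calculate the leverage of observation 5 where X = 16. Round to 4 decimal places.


Compute xbar = 11.5714 with n = 7 observations.
SXX = 149.7143.
Leverage = 1/7 + (16 - 11.5714)^2/149.7143 = 0.2739.

0.2739


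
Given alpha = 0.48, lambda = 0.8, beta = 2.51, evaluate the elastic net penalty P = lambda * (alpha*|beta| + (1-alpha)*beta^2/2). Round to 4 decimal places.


L1 component = 0.48 * |2.51| = 1.2048.
L2 component = 0.52 * 2.51^2 / 2 = 1.6380.
Penalty = 0.8 * (1.2048 + 1.6380) = 0.8 * 2.8428 = 2.2743.

2.2743


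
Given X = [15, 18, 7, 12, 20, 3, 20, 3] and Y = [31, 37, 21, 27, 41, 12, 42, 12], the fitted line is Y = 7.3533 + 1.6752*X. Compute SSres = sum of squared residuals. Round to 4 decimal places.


For each point, residual = actual - predicted.
Residuals: [-1.4813, -0.5069, 1.9203, -0.4557, 0.1427, -0.3789, 1.1427, -0.3789].
Sum of squared residuals = 7.9597.

7.9597


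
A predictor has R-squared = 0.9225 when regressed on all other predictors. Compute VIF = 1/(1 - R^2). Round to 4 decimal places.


VIF = 1 / (1 - 0.9225).
= 1 / 0.0775 = 12.9032.

12.9032


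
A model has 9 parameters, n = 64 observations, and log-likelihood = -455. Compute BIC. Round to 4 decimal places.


k * ln(n) = 9 * ln(64) = 9 * 4.158883 = 37.429947.
-2 * loglik = -2 * (-455) = 910.
BIC = 37.429947 + 910 = 947.429947, which rounds to 947.4299.

947.4299


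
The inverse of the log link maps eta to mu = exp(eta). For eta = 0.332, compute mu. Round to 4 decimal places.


The inverse log link gives:
mu = exp(0.332) = 1.3938.

1.3938


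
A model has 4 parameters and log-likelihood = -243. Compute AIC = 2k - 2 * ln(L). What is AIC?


AIC = 2k - 2*loglik = 2(4) - 2(-243).
= 8 + 486 = 494.

494


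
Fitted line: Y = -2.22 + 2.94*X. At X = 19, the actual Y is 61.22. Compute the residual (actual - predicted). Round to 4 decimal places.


Compute yhat = -2.22 + (2.94)(19) = 53.6400.
Residual = actual - predicted = 61.22 - 53.6400 = 7.5800.

7.5800


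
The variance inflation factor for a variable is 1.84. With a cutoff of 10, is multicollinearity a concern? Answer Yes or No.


The threshold is 10.
VIF = 1.84 is < 10.
Multicollinearity indication: No.

No


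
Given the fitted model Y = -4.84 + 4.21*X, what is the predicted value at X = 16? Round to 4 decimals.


Substitute X = 16 into the equation:
Y = -4.84 + 4.21 * 16 = -4.84 + 67.3600 = 62.5200.

62.5200


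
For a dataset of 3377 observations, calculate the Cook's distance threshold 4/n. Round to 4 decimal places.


Cook's distance cutoff = 4/n = 4/3377.
= 0.0012.

0.0012


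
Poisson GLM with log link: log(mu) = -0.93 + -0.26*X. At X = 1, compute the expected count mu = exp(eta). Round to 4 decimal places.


Linear predictor: eta = -0.93 + (-0.26)(1) = -1.1900.
Expected count: mu = exp(-1.1900) = 0.3042.

0.3042


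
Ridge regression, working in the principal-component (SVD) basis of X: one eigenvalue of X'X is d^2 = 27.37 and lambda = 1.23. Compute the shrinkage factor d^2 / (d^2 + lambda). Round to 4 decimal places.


Compute the denominator: 27.37 + 1.23 = 28.6000.
Shrinkage factor = 27.37 / 28.6000 = 0.9570.

0.9570


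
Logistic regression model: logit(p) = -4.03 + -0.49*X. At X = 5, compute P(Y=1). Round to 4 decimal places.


z = -4.03 + -0.49 * 5 = -6.4800.
Sigmoid: P = 1 / (1 + exp(6.4800)) = 0.0015.

0.0015


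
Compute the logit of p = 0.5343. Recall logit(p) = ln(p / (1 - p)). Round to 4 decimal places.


1 - p = 0.4657.
p/(1-p) = 1.1473.
logit = ln(1.1473) = 0.1374.

0.1374


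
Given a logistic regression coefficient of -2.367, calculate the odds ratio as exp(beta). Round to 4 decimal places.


The odds ratio is computed as:
OR = e^(-2.367) = 0.0938.

0.0938


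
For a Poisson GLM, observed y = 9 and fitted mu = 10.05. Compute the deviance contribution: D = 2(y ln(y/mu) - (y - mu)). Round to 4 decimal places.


Compute y*ln(y/mu) = 9*ln(9/10.05) = 9*-0.110348 = -0.993132.
y - mu = -1.05.
D = 2*(-0.993132 - (-1.05)) = 0.113736, which rounds to 0.1137.

0.1137


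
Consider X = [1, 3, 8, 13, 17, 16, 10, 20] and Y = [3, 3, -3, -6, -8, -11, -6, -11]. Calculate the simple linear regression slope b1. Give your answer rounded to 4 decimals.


First compute the means: xbar = 11.0000, ybar = -4.8750.
Then S_xx = sum((xi - xbar)^2) = 320.0000.
S_xy = sum((xi - xbar)(yi - ybar)) = -253.0000.
b1 = S_xy / S_xx = -253.0000 / 320.0000 = -0.7906.

-0.7906


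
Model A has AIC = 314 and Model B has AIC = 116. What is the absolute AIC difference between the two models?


Absolute difference = |314 - 116| = 198.
The model with lower AIC (B) is preferred.

198


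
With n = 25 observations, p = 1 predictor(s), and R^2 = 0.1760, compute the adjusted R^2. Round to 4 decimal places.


Using the formula:
(1 - 0.1760) = 0.8240.
Multiply by 24/23: 0.8240 * 24 = 19.7760, then 19.7760 / 23 = 0.8598.
Adj R^2 = 1 - 0.8598 = 0.1402.

0.1402


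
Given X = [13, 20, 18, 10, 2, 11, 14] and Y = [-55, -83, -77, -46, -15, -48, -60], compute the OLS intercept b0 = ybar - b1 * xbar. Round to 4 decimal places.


First find the slope: b1 = -3.8109.
Means: xbar = 12.5714, ybar = -54.8571.
b0 = ybar - b1 * xbar = -54.8571 - -3.8109 * 12.5714 = -6.9491.

-6.9491


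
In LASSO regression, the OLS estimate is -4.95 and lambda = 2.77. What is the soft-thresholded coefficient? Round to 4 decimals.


Absolute value: |-4.95| = 4.95.
Compare to lambda = 2.77.
Since |beta| > lambda, coefficient = sign(beta)*(|beta| - lambda) = -2.1800.

-2.1800


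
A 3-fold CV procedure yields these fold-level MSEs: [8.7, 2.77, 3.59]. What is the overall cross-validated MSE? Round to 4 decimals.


Total MSE across folds = 15.0600.
CV-MSE = 15.0600/3 = 5.0200.

5.0200


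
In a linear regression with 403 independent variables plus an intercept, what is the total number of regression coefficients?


Each predictor gets one coefficient, plus one intercept.
Total parameters = 403 + 1 = 404.

404


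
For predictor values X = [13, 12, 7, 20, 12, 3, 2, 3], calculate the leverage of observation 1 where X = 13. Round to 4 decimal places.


Mean of X: xbar = 9.0000.
SXX = 280.0000.
For X = 13: h = 1/8 + (13 - 9.0000)^2/280.0000 = 0.1821.

0.1821


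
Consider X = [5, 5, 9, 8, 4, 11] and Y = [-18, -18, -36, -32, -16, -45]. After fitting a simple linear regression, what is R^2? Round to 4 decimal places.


Fit the OLS line: b0 = 2.7105, b1 = -4.3158.
SSres = 3.7105.
SStot = 711.5000.
R^2 = 1 - 3.7105/711.5000 = 0.9948.

0.9948


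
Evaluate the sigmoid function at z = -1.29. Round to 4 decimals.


First, exp(1.2900) = 3.6328.
Then sigma(z) = 1/(1 + 3.6328) = 0.2159.

0.2159


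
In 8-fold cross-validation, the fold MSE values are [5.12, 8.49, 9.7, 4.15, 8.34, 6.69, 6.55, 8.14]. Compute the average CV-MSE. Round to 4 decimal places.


Total MSE across folds = 57.1800.
CV-MSE = 57.1800/8 = 7.1475.

7.1475


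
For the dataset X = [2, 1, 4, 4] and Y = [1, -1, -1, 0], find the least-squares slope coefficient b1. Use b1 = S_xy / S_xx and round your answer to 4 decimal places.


The sample means are xbar = 2.7500 and ybar = -0.2500.
Compute S_xx = 6.7500 and S_xy = -0.2500.
Slope b1 = S_xy / S_xx = -0.2500 / 6.7500 = -0.0370.

-0.0370


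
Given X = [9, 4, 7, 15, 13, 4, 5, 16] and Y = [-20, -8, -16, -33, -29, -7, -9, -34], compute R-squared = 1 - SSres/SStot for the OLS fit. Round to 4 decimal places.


The fitted line is Y = 1.2999 + -2.2794*X.
SSres = 6.1565, SStot = 894.0000.
R^2 = 1 - SSres/SStot = 0.9931.

0.9931


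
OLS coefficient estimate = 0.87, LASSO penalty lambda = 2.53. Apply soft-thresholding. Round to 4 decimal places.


Check: |0.87| = 0.87 vs lambda = 2.53.
Since |beta| <= lambda, the coefficient is set to 0.
Soft-thresholded coefficient = 0.0000.

0.0000


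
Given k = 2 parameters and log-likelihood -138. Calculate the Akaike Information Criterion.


Compute:
2k = 2*2 = 4.
-2*loglik = -2*(-138) = 276.
AIC = 4 + 276 = 280.

280


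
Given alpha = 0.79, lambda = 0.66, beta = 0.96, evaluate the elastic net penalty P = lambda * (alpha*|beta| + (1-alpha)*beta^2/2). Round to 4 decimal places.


L1 component = 0.79 * |0.96| = 0.7584.
L2 component = 0.21 * 0.96^2 / 2 = 0.0968.
Penalty = 0.66 * (0.7584 + 0.0968) = 0.66 * 0.8552 = 0.5644.

0.5644


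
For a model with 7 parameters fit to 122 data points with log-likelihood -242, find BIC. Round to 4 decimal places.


k * ln(n) = 7 * ln(122) = 7 * 4.804021 = 33.628147.
-2 * loglik = -2 * (-242) = 484.
BIC = 33.628147 + 484 = 517.628147, which rounds to 517.6281.

517.6281


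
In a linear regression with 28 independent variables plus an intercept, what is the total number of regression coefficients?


Total coefficients = number of predictors + 1 (for the intercept).
= 28 + 1 = 29.

29


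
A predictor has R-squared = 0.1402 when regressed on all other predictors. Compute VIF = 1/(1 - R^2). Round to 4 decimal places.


VIF = 1 / (1 - 0.1402).
= 1 / 0.8598 = 1.1631.

1.1631


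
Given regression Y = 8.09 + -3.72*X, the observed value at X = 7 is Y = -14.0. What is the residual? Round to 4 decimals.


Predicted = 8.09 + -3.72 * 7 = -17.9500.
Residual = -14.0 - -17.9500 = 3.9500.

3.9500


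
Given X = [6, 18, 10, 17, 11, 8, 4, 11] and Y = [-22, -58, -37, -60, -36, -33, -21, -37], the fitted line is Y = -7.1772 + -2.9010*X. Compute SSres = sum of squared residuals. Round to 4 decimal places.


Compute predicted values, then residuals = yi - yhat_i.
Residuals: [2.5832, 1.3952, -0.8128, -3.5058, 3.0882, -2.6148, -2.2188, 2.0882].
SSres = sum(residual^2) = 47.2286.

47.2286


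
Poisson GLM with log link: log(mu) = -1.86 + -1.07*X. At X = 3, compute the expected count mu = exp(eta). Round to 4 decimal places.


Linear predictor: eta = -1.86 + (-1.07)(3) = -5.0700.
Expected count: mu = exp(-5.0700) = 0.0063.

0.0063


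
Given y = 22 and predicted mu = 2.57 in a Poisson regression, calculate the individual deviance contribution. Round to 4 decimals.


Compute y*ln(y/mu) = 22*ln(22/2.57) = 22*2.147137 = 47.237014.
y - mu = 19.43.
D = 2*(47.237014 - (19.43)) = 55.614028, which rounds to 55.6140.

55.6140


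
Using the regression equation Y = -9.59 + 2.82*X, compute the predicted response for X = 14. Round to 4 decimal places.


Plug X = 14 into Y = -9.59 + 2.82*X:
Y = -9.59 + 39.4800 = 29.8900.

29.8900


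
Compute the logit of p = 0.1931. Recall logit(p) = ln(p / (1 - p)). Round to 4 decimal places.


The odds are p/(1-p) = 0.1931 / 0.8069 = 0.2393.
logit(p) = ln(0.2393) = -1.4300.

-1.4300


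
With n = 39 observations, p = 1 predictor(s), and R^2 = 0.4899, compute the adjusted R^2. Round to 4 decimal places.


Using the formula:
(1 - 0.4899) = 0.5101.
Multiply by 38/37: 0.5101 * 38 = 19.3838, then 19.3838 / 37 = 0.5239.
Adj R^2 = 1 - 0.5239 = 0.4761.

0.4761


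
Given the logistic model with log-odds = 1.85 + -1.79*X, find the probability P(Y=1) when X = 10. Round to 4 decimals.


z = 1.85 + -1.79 * 10 = -16.0500.
Sigmoid: P = 1 / (1 + exp(16.0500)) = 0.0000.

0.0000


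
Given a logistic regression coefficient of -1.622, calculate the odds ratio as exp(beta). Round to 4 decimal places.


Odds ratio = exp(beta) = exp(-1.622).
= 0.1975.

0.1975


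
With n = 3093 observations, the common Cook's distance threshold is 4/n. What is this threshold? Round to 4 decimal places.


Using the rule of thumb:
Threshold = 4 / 3093 = 0.0013.

0.0013


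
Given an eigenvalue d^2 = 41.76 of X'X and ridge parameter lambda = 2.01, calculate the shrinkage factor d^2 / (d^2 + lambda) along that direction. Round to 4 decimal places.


Denominator = d^2 + lambda = 41.76 + 2.01 = 43.7700.
Shrinkage = 41.76 / 43.7700 = 0.9541.

0.9541


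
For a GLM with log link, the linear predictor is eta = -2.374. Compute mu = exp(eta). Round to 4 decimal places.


mu = exp(eta) = exp(-2.374).
= 0.0931.

0.0931


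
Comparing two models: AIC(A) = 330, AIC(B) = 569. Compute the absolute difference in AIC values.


Compute |330 - 569| = 239.
Model A has the smaller AIC.

239


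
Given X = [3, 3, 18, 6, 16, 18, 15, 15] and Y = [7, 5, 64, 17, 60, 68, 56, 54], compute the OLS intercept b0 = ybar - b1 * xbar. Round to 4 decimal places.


Compute b1 = 4.0684 from the OLS formula.
With xbar = 11.7500 and ybar = 41.3750, the intercept is:
b0 = 41.3750 - 4.0684 * 11.7500 = -6.4283.

-6.4283


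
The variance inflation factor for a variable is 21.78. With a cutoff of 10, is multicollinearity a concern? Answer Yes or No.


Compare VIF = 21.78 to the threshold of 10.
21.78 >= 10, so the answer is Yes.

Yes


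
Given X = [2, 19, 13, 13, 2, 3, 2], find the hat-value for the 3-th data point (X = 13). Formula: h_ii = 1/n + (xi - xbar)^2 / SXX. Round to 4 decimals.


Mean of X: xbar = 7.7143.
SXX = 303.4286.
For X = 13: h = 1/7 + (13 - 7.7143)^2/303.4286 = 0.2349.

0.2349


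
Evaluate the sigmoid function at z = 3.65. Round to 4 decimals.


Compute exp(-3.6500) = 0.0260.
Sigmoid = 1 / (1 + 0.0260) = 1 / 1.0260 = 0.9747.

0.9747


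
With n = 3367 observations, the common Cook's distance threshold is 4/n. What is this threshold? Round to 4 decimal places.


The threshold is 4/n.
4/3367 = 0.0012.

0.0012


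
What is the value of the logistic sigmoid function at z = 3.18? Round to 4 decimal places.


First, exp(-3.1800) = 0.0416.
Then sigma(z) = 1/(1 + 0.0416) = 0.9601.

0.9601


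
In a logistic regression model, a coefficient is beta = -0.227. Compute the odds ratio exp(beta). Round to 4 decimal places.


The odds ratio is computed as:
OR = e^(-0.227) = 0.7969.

0.7969


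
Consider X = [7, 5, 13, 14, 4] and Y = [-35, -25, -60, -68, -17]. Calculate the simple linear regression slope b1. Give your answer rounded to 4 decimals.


The sample means are xbar = 8.6000 and ybar = -41.0000.
Compute S_xx = 85.2000 and S_xy = -407.0000.
Slope b1 = S_xy / S_xx = -407.0000 / 85.2000 = -4.7770.

-4.7770


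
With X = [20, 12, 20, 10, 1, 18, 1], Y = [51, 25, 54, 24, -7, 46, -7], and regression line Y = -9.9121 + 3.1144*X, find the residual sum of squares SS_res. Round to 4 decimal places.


For each point, residual = actual - predicted.
Residuals: [-1.3759, -2.4607, 1.6241, 2.7681, -0.2023, -0.1471, -0.2023].
Sum of squared residuals = 18.3517.

18.3517


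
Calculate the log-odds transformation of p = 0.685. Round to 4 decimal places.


Compute the odds: 0.685/0.315 = 2.1746.
Take the natural log: ln(2.1746) = 0.7768.

0.7768


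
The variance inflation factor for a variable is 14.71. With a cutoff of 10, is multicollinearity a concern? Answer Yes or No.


The threshold is 10.
VIF = 14.71 is >= 10.
Multicollinearity indication: Yes.

Yes


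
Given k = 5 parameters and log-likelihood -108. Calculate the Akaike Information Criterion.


AIC = 2k - 2*loglik = 2(5) - 2(-108).
= 10 + 216 = 226.

226


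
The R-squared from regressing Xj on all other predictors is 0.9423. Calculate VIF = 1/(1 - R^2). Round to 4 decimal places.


Denominator: 1 - 0.9423 = 0.0577.
VIF = 1 / 0.0577 = 17.3310.

17.3310


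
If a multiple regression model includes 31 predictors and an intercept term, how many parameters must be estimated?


Each predictor gets one coefficient, plus one intercept.
Total parameters = 31 + 1 = 32.

32


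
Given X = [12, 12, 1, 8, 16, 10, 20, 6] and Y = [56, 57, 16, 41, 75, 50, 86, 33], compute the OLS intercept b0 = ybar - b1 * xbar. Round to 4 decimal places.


First find the slope: b1 = 3.8005.
Means: xbar = 10.6250, ybar = 51.7500.
b0 = ybar - b1 * xbar = 51.7500 - 3.8005 * 10.6250 = 11.3695.

11.3695


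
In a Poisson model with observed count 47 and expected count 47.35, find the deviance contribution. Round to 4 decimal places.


Compute y*ln(y/mu) = 47*ln(47/47.35) = 47*-0.007419 = -0.348693.
y - mu = -0.35.
D = 2*(-0.348693 - (-0.35)) = 0.002614, which rounds to 0.0026.

0.0026


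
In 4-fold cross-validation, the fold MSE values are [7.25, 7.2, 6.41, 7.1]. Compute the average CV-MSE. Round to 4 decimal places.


Sum of fold MSEs = 27.9600.
Average = 27.9600 / 4 = 6.9900.

6.9900


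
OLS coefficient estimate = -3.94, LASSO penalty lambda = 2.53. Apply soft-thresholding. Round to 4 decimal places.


Absolute value: |-3.94| = 3.94.
Compare to lambda = 2.53.
Since |beta| > lambda, coefficient = sign(beta)*(|beta| - lambda) = -1.4100.

-1.4100


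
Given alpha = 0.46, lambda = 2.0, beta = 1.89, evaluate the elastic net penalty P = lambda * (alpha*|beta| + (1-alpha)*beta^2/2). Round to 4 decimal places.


L1 component = 0.46 * |1.89| = 0.8694.
L2 component = 0.54 * 1.89^2 / 2 = 0.9645.
Penalty = 2.0 * (0.8694 + 0.9645) = 2.0 * 1.8339 = 3.6677.

3.6677


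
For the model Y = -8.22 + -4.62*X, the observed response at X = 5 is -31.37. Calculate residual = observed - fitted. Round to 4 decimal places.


Fitted value at X = 5 is yhat = -8.22 + -4.62*5 = -31.3200.
Residual = -31.37 - -31.3200 = -0.0500.

-0.0500


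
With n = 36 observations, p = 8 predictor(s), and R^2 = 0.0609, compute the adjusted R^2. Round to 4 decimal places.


Plug in: Adj R^2 = 1 - (1 - 0.0609) * 35/27.
= 1 - 0.9391 * 35/27
= 1 - 32.8685 / 27
= 1 - 1.2174 = -0.2174.

-0.2174


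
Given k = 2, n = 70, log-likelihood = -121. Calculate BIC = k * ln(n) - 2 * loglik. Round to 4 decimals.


Compute k*ln(n) = 2*ln(70) = 2*4.248495 = 8.496990.
Then -2*loglik = 242.
BIC = 8.496990 + 242 = 250.496990, which rounds to 250.4970.

250.4970


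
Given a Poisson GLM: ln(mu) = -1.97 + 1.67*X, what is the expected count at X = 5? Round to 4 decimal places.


eta = -1.97 + 1.67 * 5 = 6.3800.
mu = exp(6.3800) = 589.9277.

589.9277


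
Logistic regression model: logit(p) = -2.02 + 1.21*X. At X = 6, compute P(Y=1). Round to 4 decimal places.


Compute z = -2.02 + (1.21)(6) = 5.2400.
exp(-z) = 0.0053.
P = 1/(1 + 0.0053) = 0.9947.

0.9947


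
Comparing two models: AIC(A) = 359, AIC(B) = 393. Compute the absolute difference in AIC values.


Absolute difference = |359 - 393| = 34.
The model with lower AIC (A) is preferred.

34


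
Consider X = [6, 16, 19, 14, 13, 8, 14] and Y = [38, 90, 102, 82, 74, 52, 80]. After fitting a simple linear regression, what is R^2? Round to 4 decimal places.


Fit the OLS line: b0 = 11.0213, b1 = 4.8983.
SSres = 20.1797.
SStot = 2920.0000.
R^2 = 1 - 20.1797/2920.0000 = 0.9931.

0.9931


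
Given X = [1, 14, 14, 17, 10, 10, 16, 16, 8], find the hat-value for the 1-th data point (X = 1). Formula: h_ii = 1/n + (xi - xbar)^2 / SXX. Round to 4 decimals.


n = 9, xbar = 11.7778.
SXX = sum((xi - xbar)^2) = 209.5556.
h = 1/9 + (1 - 11.7778)^2 / 209.5556 = 0.6654.

0.6654


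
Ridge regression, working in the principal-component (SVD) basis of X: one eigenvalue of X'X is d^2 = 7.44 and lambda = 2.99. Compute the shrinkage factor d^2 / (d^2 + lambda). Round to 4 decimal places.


d^2 + lambda = 7.44 + 2.99 = 10.4300.
Shrinkage factor = 7.44/10.4300 = 0.7133.

0.7133


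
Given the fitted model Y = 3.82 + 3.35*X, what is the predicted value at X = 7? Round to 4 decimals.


Predicted value:
Y = 3.82 + (3.35)(7) = 3.82 + 23.4500 = 27.2700.

27.2700


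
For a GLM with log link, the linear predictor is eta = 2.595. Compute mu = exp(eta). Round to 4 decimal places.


Apply the inverse link:
mu = e^2.595 = 13.3966.

13.3966


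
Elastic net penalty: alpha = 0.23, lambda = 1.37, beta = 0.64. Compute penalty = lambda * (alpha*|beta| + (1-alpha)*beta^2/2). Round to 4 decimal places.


L1 component = 0.23 * |0.64| = 0.1472.
L2 component = 0.77 * 0.64^2 / 2 = 0.1577.
Penalty = 1.37 * (0.1472 + 0.1577) = 1.37 * 0.3049 = 0.4177.

0.4177


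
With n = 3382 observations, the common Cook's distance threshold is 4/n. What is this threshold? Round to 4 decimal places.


Using the rule of thumb:
Threshold = 4 / 3382 = 0.0012.

0.0012


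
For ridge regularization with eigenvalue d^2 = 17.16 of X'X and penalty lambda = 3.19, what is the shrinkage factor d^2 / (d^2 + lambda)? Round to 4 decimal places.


Compute the denominator: 17.16 + 3.19 = 20.3500.
Shrinkage factor = 17.16 / 20.3500 = 0.8432.

0.8432


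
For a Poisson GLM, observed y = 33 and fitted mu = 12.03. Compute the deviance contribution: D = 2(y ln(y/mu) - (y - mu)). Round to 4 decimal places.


First: ln(33/12.03) = 1.009104.
Then: 33 * 1.009104 = 33.300432.
y - mu = 33 - 12.03 = 20.97.
D = 2(33.300432 - 20.97) = 24.660864, which rounds to 24.6609.

24.6609


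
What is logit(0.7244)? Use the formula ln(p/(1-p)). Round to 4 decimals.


The odds are p/(1-p) = 0.7244 / 0.2756 = 2.6284.
logit(p) = ln(2.6284) = 0.9664.

0.9664


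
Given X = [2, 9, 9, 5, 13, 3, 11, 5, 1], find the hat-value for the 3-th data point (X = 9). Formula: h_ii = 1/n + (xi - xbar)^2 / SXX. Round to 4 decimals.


n = 9, xbar = 6.4444.
SXX = sum((xi - xbar)^2) = 142.2222.
h = 1/9 + (9 - 6.4444)^2 / 142.2222 = 0.1570.

0.1570


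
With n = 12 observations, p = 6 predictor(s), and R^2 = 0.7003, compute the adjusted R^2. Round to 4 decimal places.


Using the formula:
(1 - 0.7003) = 0.2997.
Multiply by 11/5: 0.2997 * 11 = 3.2967, then 3.2967 / 5 = 0.6593.
Adj R^2 = 1 - 0.6593 = 0.3407.

0.3407


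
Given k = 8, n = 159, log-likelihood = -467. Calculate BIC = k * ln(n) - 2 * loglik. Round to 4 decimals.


ln(159) = 5.068904.
k * ln(n) = 8 * 5.068904 = 40.551232.
-2L = 934.
BIC = 40.551232 + 934 = 974.551232, which rounds to 974.5512.

974.5512


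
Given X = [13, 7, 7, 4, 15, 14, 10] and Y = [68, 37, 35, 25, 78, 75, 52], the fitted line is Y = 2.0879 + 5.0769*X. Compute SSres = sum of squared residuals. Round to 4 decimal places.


For each point, residual = actual - predicted.
Residuals: [-0.0876, -0.6262, -2.6262, 2.6045, -0.2414, 1.8355, -0.8569].
Sum of squared residuals = 18.2418.

18.2418


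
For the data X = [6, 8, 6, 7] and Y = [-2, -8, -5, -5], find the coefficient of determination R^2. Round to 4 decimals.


Fit the OLS line: b0 = 9.7273, b1 = -2.1818.
SSres = 4.9091.
SStot = 18.0000.
R^2 = 1 - 4.9091/18.0000 = 0.7273.

0.7273


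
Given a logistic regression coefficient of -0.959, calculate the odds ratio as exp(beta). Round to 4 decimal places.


The odds ratio is computed as:
OR = e^(-0.959) = 0.3833.

0.3833


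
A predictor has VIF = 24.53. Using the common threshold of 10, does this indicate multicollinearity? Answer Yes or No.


The threshold is 10.
VIF = 24.53 is >= 10.
Multicollinearity indication: Yes.

Yes


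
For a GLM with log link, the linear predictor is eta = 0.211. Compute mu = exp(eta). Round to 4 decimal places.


The inverse log link gives:
mu = exp(0.211) = 1.2349.

1.2349


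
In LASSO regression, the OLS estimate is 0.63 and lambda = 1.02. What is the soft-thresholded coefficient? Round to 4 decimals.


|beta_OLS| = 0.63.
lambda = 1.02.
Since |beta| <= lambda, the coefficient is set to 0.
Result = 0.0000.

0.0000


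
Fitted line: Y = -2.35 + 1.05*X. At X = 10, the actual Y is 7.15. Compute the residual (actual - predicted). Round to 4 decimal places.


Fitted value at X = 10 is yhat = -2.35 + 1.05*10 = 8.1500.
Residual = 7.15 - 8.1500 = -1.0000.

-1.0000


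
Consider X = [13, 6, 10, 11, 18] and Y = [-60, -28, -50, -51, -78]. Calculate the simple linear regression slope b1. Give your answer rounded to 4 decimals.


Calculate xbar = 11.6000, ybar = -53.4000.
S_xx = 77.2000, S_xy = -315.8000.
Using b1 = S_xy / S_xx = -315.8000 / 77.2000, we get b1 = -4.0907.

-4.0907


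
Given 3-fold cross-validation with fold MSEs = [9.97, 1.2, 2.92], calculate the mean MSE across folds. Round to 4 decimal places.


Sum of fold MSEs = 14.0900.
Average = 14.0900 / 3 = 4.6967.

4.6967


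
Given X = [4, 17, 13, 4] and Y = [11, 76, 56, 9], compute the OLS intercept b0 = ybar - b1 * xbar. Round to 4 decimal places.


First find the slope: b1 = 5.0853.
Means: xbar = 9.5000, ybar = 38.0000.
b0 = ybar - b1 * xbar = 38.0000 - 5.0853 * 9.5000 = -10.3101.

-10.3101


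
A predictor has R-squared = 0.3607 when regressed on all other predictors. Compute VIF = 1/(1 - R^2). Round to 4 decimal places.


Using VIF = 1/(1 - R^2_j):
1 - 0.3607 = 0.6393.
VIF = 1.5642.

1.5642


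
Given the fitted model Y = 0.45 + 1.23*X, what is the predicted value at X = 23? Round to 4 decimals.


Substitute X = 23 into the equation:
Y = 0.45 + 1.23 * 23 = 0.45 + 28.2900 = 28.7400.

28.7400


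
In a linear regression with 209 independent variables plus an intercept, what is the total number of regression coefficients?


Including the intercept, the model has 209 predictor coefficients + 1 intercept.
Total = 210.

210


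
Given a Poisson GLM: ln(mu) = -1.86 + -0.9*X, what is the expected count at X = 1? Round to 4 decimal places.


eta = -1.86 + -0.9 * 1 = -2.7600.
mu = exp(-2.7600) = 0.0633.

0.0633


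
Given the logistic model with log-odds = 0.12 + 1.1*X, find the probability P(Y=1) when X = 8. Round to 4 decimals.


Compute z = 0.12 + (1.1)(8) = 8.9200.
exp(-z) = 0.0001.
P = 1/(1 + 0.0001) = 0.9999.

0.9999


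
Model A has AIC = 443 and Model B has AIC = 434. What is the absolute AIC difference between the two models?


Absolute difference = |443 - 434| = 9.
The model with lower AIC (B) is preferred.

9


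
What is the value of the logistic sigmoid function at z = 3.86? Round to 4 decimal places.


Compute exp(-3.8600) = 0.0211.
Sigmoid = 1 / (1 + 0.0211) = 1 / 1.0211 = 0.9794.

0.9794


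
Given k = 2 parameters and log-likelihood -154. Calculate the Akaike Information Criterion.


AIC = 2k - 2*loglik = 2(2) - 2(-154).
= 4 + 308 = 312.

312


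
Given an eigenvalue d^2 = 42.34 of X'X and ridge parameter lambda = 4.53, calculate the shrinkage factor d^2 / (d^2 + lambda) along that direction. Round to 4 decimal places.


Compute the denominator: 42.34 + 4.53 = 46.8700.
Shrinkage factor = 42.34 / 46.8700 = 0.9033.

0.9033


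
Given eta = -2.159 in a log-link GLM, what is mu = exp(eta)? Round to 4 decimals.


Apply the inverse link:
mu = e^-2.159 = 0.1154.

0.1154


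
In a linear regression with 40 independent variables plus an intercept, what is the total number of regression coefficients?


Total coefficients = number of predictors + 1 (for the intercept).
= 40 + 1 = 41.

41


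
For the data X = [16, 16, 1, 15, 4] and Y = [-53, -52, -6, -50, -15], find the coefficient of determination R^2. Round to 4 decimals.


Fit the OLS line: b0 = -2.7317, b1 = -3.1220.
SSres = 0.8293.
SStot = 2078.8000.
R^2 = 1 - 0.8293/2078.8000 = 0.9996.

0.9996


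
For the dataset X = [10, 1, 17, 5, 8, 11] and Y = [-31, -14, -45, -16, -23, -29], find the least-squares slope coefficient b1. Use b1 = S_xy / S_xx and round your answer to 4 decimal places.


Calculate xbar = 8.6667, ybar = -26.3333.
S_xx = 149.3333, S_xy = -302.6667.
Using b1 = S_xy / S_xx = -302.6667 / 149.3333, we get b1 = -2.0268.

-2.0268


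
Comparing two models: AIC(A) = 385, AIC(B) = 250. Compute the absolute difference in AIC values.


Compute |385 - 250| = 135.
Model B has the smaller AIC.

135


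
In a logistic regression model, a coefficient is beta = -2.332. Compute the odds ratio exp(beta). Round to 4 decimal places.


The odds ratio is computed as:
OR = e^(-2.332) = 0.0971.

0.0971


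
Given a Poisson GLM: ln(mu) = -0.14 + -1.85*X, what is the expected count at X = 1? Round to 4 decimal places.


Compute eta = -0.14 + -1.85 * 1 = -1.9900.
Apply inverse link: mu = e^-1.9900 = 0.1367.

0.1367


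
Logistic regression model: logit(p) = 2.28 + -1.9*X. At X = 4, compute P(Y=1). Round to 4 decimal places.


Linear predictor: z = 2.28 + -1.9 * 4 = -5.3200.
P = 1/(1 + exp(5.3200)) = 1/(1 + 204.3839) = 0.0049.

0.0049


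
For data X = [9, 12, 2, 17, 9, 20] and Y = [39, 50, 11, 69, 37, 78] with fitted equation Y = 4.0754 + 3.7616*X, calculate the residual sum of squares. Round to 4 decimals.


For each point, residual = actual - predicted.
Residuals: [1.0702, 0.7854, -0.5986, 0.9774, -0.9298, -1.3074].
Sum of squared residuals = 5.6496.

5.6496


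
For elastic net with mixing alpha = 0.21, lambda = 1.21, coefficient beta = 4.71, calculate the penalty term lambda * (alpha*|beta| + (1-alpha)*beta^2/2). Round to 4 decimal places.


Compute:
L1 = 0.21 * 4.71 = 0.9891.
L2 = 0.79 * 4.71^2 / 2 = 8.7627.
Penalty = 1.21 * (0.9891 + 8.7627) = 11.7997.

11.7997


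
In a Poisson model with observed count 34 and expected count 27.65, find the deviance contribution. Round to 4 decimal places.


Compute y*ln(y/mu) = 34*ln(34/27.65) = 34*0.206735 = 7.028990.
y - mu = 6.35.
D = 2*(7.028990 - (6.35)) = 1.357980, which rounds to 1.3580.

1.3580


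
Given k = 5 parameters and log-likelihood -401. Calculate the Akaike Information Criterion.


AIC = 2k - 2*loglik = 2(5) - 2(-401).
= 10 + 802 = 812.

812


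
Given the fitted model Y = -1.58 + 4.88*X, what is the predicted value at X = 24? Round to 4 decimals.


Substitute X = 24 into the equation:
Y = -1.58 + 4.88 * 24 = -1.58 + 117.1200 = 115.5400.

115.5400


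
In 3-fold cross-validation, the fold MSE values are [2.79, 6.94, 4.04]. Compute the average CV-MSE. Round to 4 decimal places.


Sum of fold MSEs = 13.7700.
Average = 13.7700 / 3 = 4.5900.

4.5900


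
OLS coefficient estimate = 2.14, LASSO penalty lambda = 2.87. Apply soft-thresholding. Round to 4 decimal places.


Check: |2.14| = 2.14 vs lambda = 2.87.
Since |beta| <= lambda, the coefficient is set to 0.
Soft-thresholded coefficient = 0.0000.

0.0000


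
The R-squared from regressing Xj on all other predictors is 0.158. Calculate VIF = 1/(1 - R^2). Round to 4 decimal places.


VIF = 1 / (1 - 0.158).
= 1 / 0.842 = 1.1876.

1.1876


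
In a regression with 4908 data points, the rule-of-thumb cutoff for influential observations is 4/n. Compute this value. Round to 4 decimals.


Cook's distance cutoff = 4/n = 4/4908.
= 0.0008.

0.0008


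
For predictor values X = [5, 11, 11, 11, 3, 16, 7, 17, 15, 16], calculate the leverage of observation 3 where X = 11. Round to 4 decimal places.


n = 10, xbar = 11.2000.
SXX = sum((xi - xbar)^2) = 217.6000.
h = 1/10 + (11 - 11.2000)^2 / 217.6000 = 0.1002.

0.1002


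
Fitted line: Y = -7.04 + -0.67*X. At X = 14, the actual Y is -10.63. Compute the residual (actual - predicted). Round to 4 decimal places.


Fitted value at X = 14 is yhat = -7.04 + -0.67*14 = -16.4200.
Residual = -10.63 - -16.4200 = 5.7900.

5.7900


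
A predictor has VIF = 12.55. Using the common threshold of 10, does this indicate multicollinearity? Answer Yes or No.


Compare VIF = 12.55 to the threshold of 10.
12.55 >= 10, so the answer is Yes.

Yes


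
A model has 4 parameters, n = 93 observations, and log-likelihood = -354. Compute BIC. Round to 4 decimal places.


ln(93) = 4.532599.
k * ln(n) = 4 * 4.532599 = 18.130396.
-2L = 708.
BIC = 18.130396 + 708 = 726.130396, which rounds to 726.1304.

726.1304


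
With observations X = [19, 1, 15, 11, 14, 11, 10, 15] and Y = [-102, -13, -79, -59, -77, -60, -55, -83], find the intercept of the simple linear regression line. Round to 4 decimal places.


Compute b1 = -4.9596 from the OLS formula.
With xbar = 12.0000 and ybar = -66.0000, the intercept is:
b0 = -66.0000 - -4.9596 * 12.0000 = -6.4848.

-6.4848


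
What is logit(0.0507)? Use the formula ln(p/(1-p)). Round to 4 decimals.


The odds are p/(1-p) = 0.0507 / 0.9493 = 0.0534.
logit(p) = ln(0.0534) = -2.9298.

-2.9298


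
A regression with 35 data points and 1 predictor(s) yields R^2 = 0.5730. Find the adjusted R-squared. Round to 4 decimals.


Using the formula:
(1 - 0.5730) = 0.4270.
Multiply by 34/33: 0.4270 * 34 = 14.5180, then 14.5180 / 33 = 0.4399.
Adj R^2 = 1 - 0.4399 = 0.5601.

0.5601


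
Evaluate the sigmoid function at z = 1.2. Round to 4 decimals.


First, exp(-1.2000) = 0.3012.
Then sigma(z) = 1/(1 + 0.3012) = 0.7685.

0.7685


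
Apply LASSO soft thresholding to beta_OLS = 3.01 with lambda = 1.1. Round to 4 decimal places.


|beta_OLS| = 3.01.
lambda = 1.1.
Since |beta| > lambda, coefficient = sign(beta)*(|beta| - lambda) = 1.9100.
Result = 1.9100.

1.9100


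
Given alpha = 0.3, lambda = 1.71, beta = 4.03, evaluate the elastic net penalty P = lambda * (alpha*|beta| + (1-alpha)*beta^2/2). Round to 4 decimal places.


L1 component = 0.3 * |4.03| = 1.2090.
L2 component = 0.7 * 4.03^2 / 2 = 5.6843.
Penalty = 1.71 * (1.2090 + 5.6843) = 1.71 * 6.8933 = 11.7876.

11.7876


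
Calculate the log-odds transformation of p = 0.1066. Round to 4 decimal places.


1 - p = 0.8934.
p/(1-p) = 0.1193.
logit = ln(0.1193) = -2.1260.

-2.1260


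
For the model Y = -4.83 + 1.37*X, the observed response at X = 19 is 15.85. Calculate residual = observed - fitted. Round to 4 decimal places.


Fitted value at X = 19 is yhat = -4.83 + 1.37*19 = 21.2000.
Residual = 15.85 - 21.2000 = -5.3500.

-5.3500


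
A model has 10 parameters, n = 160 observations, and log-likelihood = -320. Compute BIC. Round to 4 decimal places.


ln(160) = 5.075174.
k * ln(n) = 10 * 5.075174 = 50.751740.
-2L = 640.
BIC = 50.751740 + 640 = 690.751740, which rounds to 690.7517.

690.7517


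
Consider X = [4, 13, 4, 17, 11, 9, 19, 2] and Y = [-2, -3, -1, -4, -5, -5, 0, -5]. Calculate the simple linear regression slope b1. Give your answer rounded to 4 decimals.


Calculate xbar = 9.8750, ybar = -3.1250.
S_xx = 276.8750, S_xy = 17.8750.
Using b1 = S_xy / S_xx = 17.8750 / 276.8750, we get b1 = 0.0646.

0.0646


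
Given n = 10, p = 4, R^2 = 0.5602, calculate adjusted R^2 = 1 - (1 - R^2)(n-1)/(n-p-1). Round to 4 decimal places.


Plug in: Adj R^2 = 1 - (1 - 0.5602) * 9/5.
= 1 - 0.4398 * 9/5
= 1 - 3.9582 / 5
= 1 - 0.7916 = 0.2084.

0.2084


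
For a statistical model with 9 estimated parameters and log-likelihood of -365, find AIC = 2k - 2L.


AIC = 2k - 2*loglik = 2(9) - 2(-365).
= 18 + 730 = 748.

748


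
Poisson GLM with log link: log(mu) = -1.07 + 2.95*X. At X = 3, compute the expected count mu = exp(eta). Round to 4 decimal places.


eta = -1.07 + 2.95 * 3 = 7.7800.
mu = exp(7.7800) = 2392.2748.

2392.2748


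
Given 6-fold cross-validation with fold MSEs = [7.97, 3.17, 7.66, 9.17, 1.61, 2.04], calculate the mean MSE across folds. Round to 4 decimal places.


Sum of fold MSEs = 31.6200.
Average = 31.6200 / 6 = 5.2700.

5.2700


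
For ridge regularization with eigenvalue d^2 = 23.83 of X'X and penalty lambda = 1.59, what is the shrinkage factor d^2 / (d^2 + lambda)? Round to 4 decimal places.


d^2 + lambda = 23.83 + 1.59 = 25.4200.
Shrinkage factor = 23.83/25.4200 = 0.9375.

0.9375


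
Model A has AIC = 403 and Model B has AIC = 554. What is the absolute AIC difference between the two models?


Absolute difference = |403 - 554| = 151.
The model with lower AIC (A) is preferred.

151


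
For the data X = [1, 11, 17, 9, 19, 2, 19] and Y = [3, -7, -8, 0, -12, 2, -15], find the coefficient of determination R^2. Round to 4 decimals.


After computing the OLS fit (b0=4.5111, b1=-0.8792):
SSres = 29.7662, SStot = 299.4286.
R^2 = 1 - 29.7662/299.4286 = 0.9006.

0.9006


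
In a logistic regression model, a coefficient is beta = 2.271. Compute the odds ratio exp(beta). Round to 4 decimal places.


exp(2.271) = 9.6891.
So the odds ratio is 9.6891.

9.6891


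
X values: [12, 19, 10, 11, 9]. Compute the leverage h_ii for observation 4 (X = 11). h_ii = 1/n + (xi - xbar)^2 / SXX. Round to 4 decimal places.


Mean of X: xbar = 12.2000.
SXX = 62.8000.
For X = 11: h = 1/5 + (11 - 12.2000)^2/62.8000 = 0.2229.

0.2229


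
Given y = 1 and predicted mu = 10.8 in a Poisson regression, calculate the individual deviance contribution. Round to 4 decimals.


y/mu = 1/10.8 = 0.092593 (approx.), and ln(1/10.8) = -2.379546.
y * ln(y/mu) = 1 * -2.379546 = -2.379546.
y - mu = -9.8.
D = 2 * (-2.379546 - -9.8) = 14.840908, which rounds to 14.8409.

14.8409


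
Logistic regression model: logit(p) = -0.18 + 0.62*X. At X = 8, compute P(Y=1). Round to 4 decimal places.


Compute z = -0.18 + (0.62)(8) = 4.7800.
exp(-z) = 0.0084.
P = 1/(1 + 0.0084) = 0.9917.

0.9917


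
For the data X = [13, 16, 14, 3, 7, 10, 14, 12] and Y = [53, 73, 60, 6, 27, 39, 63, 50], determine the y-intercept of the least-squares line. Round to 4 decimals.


First find the slope: b1 = 5.0330.
Means: xbar = 11.1250, ybar = 46.3750.
b0 = ybar - b1 * xbar = 46.3750 - 5.0330 * 11.1250 = -9.6169.

-9.6169


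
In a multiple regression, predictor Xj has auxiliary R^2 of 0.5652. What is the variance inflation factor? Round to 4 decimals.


Using VIF = 1/(1 - R^2_j):
1 - 0.5652 = 0.4348.
VIF = 2.2999.

2.2999


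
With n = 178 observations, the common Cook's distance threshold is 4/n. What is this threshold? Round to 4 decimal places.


Using the rule of thumb:
Threshold = 4 / 178 = 0.0225.

0.0225


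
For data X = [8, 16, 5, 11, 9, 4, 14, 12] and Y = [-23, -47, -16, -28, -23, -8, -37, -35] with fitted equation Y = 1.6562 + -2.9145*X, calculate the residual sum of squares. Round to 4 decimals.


For each point, residual = actual - predicted.
Residuals: [-1.3402, -2.0242, -3.0837, 2.4033, 1.5743, 2.0018, 2.1468, -1.6822].
Sum of squared residuals = 35.1027.

35.1027


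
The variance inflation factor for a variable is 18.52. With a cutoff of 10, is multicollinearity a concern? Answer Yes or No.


Compare VIF = 18.52 to the threshold of 10.
18.52 >= 10, so the answer is Yes.

Yes
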